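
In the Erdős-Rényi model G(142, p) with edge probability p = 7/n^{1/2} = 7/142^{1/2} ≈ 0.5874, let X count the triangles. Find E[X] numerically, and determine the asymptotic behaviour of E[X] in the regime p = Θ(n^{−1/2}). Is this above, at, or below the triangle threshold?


Number of potential triangles: C(142, 3) = 467180.
Each occurs with probability p³ ≈ (0.5874)³ ≈ 2.027037e-01.
By linearity: E[X] = C(142, 3)·p³ ≈ 467180 · 2.027037e-01 ≈ 94699.0987.
Since α = 1/2 < 1, p = c/n^{1/2} ≫ 1/n is above the triangle threshold p ~ 1/n. Asymptotically E[X] ~ (c³/6)·n^{3(1−α)} = (7³/6)·n^{1.5} → ∞; triangles are abundant w.h.p.

E[X] ≈ 94699.0987; in regime p = Θ(1/n^{1/2}) E[X] diverges (above the triangle threshold p ~ 1/n).


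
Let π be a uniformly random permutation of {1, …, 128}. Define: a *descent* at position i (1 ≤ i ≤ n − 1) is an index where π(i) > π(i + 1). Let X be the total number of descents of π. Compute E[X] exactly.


Write X = Σ X_I over i = 1, …, 127, with X_I the indicator of one descent.
There are 127 indicators.
For each fixed i, the pair (π(i), π(i+1)) is a uniformly random ordered pair of distinct values from {1, …, 128}; by symmetry P[π(i) > π(i+1)] = 1/2.
By linearity: E[X] = 127 · (1/2) = (128 − 1) · (1/2) = 127/2 ≈ 63.500000.

E[X] = 127/2 = 63.500000.


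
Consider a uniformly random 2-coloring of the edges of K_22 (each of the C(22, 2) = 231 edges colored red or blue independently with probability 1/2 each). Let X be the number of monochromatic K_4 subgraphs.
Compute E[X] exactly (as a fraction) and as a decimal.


Let X = Σ_S X_S over the C(22, 4) = 7315 subsets S of size 4, where X_S = 1 if the K_4 on S is monochromatic.
For a fixed S, the K_4 on S has C(4, 2) = 6 edges. P[all 6 edges red] = (1/2)^6, and likewise for blue, so P[monochromatic] = 2·(1/2)^6 = 2^{1 − 6} = 1/32.
By linearity of expectation: E[X] = C(22, 4) · 2^{1 − 6} = 7315 · 1/32 = 7315/32.
Numerically: E[X] ≈ 228.594.

E[X] = C(22,4)·2^(1−C(4,2)) = 7315/32 ≈ 228.594.


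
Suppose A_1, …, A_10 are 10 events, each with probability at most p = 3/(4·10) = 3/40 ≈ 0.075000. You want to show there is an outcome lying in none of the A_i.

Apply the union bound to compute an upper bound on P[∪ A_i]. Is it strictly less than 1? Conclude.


Union bound: P[∪_{i=1}^{10} A_i] ≤ Σ_i P[A_i] ≤ 10·p = 10·(3/40) = 3/4.
Numerically: 3/4 ≈ 0.750000.
Is 3/4 < 1? YES.
Since P[∪ A_i] ≤ 3/4 < 1, the complement has P[∩ A_i^c] ≥ 1 − 3/4 = 1/4 > 0, so some outcome avoids every A_i.

10·p = 3/4 ≈ 0.750000; existence CERTIFIED by the union bound.


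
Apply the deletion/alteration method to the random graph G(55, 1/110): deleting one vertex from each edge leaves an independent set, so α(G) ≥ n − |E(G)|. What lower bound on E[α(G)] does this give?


E[|E(G)|] = C(55, 2)·p = 1485 · (1/110) = 27/2.
E[α(G)] ≥ n − E[|E(G)|] = 55 − 27/2 = 83/2.
Numerically: ≈ 41.5000.
(This is only a lower bound; the true E[α(G)] may be larger.)

E[α(G)] ≥ 83/2 ≈ 41.5000.


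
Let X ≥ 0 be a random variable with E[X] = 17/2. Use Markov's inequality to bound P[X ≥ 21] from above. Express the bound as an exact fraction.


μ = E[X] = 17/2, a = 21.
Markov: P[X ≥ 21] ≤ μ/a = (17/2)/21 = 17/42.
Numerically: ≈ 0.40476.
(Since a = 21 > μ = 8.50000, the bound 17/42 is < 1 and informative.)

P[X ≥ 21] ≤ 17/42 ≈ 0.40476.


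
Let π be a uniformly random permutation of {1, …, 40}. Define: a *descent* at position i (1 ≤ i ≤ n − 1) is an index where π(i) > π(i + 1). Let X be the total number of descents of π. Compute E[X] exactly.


Write X = Σ X_I over i = 1, …, 39, with X_I the indicator of one descent.
There are 39 indicators.
For each fixed i, the pair (π(i), π(i+1)) is a uniformly random ordered pair of distinct values from {1, …, 40}; by symmetry P[π(i) > π(i+1)] = 1/2.
By linearity: E[X] = 39 · (1/2) = (40 − 1) · (1/2) = 39/2 ≈ 19.50000.

E[X] = 39/2 = 19.50000.


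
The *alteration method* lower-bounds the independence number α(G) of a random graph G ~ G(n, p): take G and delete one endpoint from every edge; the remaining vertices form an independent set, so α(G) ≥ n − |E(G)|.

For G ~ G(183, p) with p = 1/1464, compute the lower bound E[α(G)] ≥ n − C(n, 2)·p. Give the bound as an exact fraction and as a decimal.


E[|E(G)|] = C(183, 2)·p = 16653 · (1/1464) = 91/8.
E[α(G)] ≥ n − E[|E(G)|] = 183 − 91/8 = 1373/8.
Numerically: ≈ 171.625.
(This is only a lower bound; the true E[α(G)] may be larger.)

E[α(G)] ≥ 1373/8 ≈ 171.625.


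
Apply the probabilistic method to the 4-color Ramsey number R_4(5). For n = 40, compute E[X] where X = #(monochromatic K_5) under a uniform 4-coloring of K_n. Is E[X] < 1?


E[X] = C(40, 5) · 4^{1 − 10} = 658008 · 4^{−9} = 658008/262144.
As a reduced fraction: E[X] = 82251/32768 ≈ 2.5101.
Is E[X] < 1? NO.
Since E[X] ≥ 1, the first-moment bound is inconclusive at n = 40; it does NOT by itself certify R_4(5) > 40.

E[X] = 82251/32768 ≈ 2.5101; E[X] ≥ 1; first-moment method inconclusive here.


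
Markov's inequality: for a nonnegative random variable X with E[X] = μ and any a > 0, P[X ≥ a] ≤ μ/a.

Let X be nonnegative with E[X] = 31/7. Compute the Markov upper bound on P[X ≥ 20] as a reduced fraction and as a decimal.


μ = E[X] = 31/7, a = 20.
Markov: P[X ≥ 20] ≤ μ/a = (31/7)/20 = 31/140.
Numerically: ≈ 0.221429.
(Since a = 20 > μ = 4.428571, the bound 31/140 is < 1 and informative.)

P[X ≥ 20] ≤ 31/140 ≈ 0.221429.


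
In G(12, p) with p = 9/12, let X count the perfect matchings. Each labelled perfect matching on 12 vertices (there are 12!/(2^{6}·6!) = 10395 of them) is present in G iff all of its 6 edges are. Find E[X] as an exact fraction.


K_12 has 12!/(2^{6}·6!) = 10395 labelled perfect matchings.
For each such perfect matching H, let X_H = 1 if all 6 edges of H are present in G. Then P[X_H = 1] = p^{6} = (3/4)^{6} = 729/4096.
Summing the indicators: E[X] = Σ_H E[X_H] = 10395 · p^{6} = 10395 · 729/4096 = 7577955/4096.
Numerically: E[X] ≈ 1850.1.

E[X] = 10395 · (3/4)^{6} = 7577955/4096 ≈ 1850.1.


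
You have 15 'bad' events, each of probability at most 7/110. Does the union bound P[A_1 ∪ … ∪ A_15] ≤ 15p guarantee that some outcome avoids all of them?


Union bound: P[∪_{i=1}^{15} A_i] ≤ Σ_i P[A_i] ≤ 15·p = 15·(7/110) = 21/22.
Numerically: 21/22 ≈ 0.9545.
Is 21/22 < 1? YES.
Since P[∪ A_i] ≤ 21/22 < 1, the complement has P[∩ A_i^c] ≥ 1 − 21/22 = 1/22 > 0, so some outcome avoids every A_i.

15·p = 21/22 ≈ 0.9545; existence CERTIFIED by the union bound.


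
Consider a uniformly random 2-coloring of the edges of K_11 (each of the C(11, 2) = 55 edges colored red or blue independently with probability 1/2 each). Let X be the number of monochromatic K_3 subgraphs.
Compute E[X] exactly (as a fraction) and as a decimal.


Let X = Σ_S X_S over the C(11, 3) = 165 subsets S of size 3, where X_S = 1 if the K_3 on S is monochromatic.
For a fixed S, the K_3 on S has C(3, 2) = 3 edges. P[all 3 edges red] = (1/2)^3, and likewise for blue, so P[monochromatic] = 2·(1/2)^3 = 2^{1 − 3} = 1/4.
Summing: E[X] = C(11, 3) · 2^{1 − 3} = 165 · 1/4 = 165/4.
Numerically: E[X] ≈ 41.250.

E[X] = C(11,3)·2^(1−C(3,2)) = 165/4 ≈ 41.250.


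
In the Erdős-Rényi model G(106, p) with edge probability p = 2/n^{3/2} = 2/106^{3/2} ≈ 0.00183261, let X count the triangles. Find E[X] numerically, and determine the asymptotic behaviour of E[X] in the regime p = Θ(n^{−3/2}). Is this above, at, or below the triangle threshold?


Number of potential triangles: C(106, 3) = 192920.
Each occurs with probability p³ ≈ (0.00183261)³ ≈ 6.15479501e-09.
By linearity: E[X] = C(106, 3)·p³ ≈ 192920 · 6.15479501e-09 ≈ 0.001187.
Since α = 3/2 > 1, p = c/n^{3/2} = o(1/n) is below the triangle threshold p ~ 1/n. Asymptotically E[X] ~ (c³/6)·n^{3(1−α)} = (2³/6)·n^{-1.5} → 0, so by Markov's inequality G has no triangles w.h.p.

E[X] ≈ 0.001187; in regime p = Θ(1/n^{3/2}) E[X] tends to 0 (below the triangle threshold p ~ 1/n).


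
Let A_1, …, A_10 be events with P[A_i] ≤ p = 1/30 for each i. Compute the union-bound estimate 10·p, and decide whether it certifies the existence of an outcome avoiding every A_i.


Union bound: P[∪_{i=1}^{10} A_i] ≤ Σ_i P[A_i] ≤ 10·p = 10·(1/30) = 1/3.
Numerically: 1/3 ≈ 0.3333.
Is 1/3 < 1? YES.
Since P[∪ A_i] ≤ 1/3 < 1, the complement has P[∩ A_i^c] ≥ 1 − 1/3 = 2/3 > 0, so some outcome avoids every A_i.

10·p = 1/3 ≈ 0.3333; existence CERTIFIED by the union bound.


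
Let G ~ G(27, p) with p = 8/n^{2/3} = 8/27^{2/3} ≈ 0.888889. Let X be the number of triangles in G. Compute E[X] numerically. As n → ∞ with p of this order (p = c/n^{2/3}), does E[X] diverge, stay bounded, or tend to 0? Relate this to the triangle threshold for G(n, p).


Number of potential triangles: C(27, 3) = 2925.
Each occurs with probability p³ ≈ (0.888889)³ ≈ 7.02331962e-01.
By linearity: E[X] = C(27, 3)·p³ ≈ 2925 · 7.02331962e-01 ≈ 2054.320988.
Since α = 2/3 < 1, p = c/n^{2/3} ≫ 1/n is above the triangle threshold p ~ 1/n. Asymptotically E[X] ~ (c³/6)·n^{3(1−α)} = (8³/6)·n^{1} → ∞; triangles are abundant w.h.p.

E[X] ≈ 2054.320988; in regime p = Θ(1/n^{2/3}) E[X] diverges (above the triangle threshold p ~ 1/n).


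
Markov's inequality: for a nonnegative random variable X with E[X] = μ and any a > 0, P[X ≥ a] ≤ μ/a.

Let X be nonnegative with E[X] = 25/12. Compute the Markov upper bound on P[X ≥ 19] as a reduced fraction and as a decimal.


μ = E[X] = 25/12, a = 19.
Markov: P[X ≥ 19] ≤ μ/a = (25/12)/19 = 25/228.
Numerically: ≈ 0.109649.
(Since a = 19 > μ = 2.083333, the bound 25/228 is < 1 and informative.)

P[X ≥ 19] ≤ 25/228 ≈ 0.109649.


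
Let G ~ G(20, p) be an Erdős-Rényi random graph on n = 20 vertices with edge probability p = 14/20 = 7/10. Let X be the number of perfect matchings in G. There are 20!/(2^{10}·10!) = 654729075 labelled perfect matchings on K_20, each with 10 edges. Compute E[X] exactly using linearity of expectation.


K_20 has 20!/(2^{10}·10!) = 654729075 labelled perfect matchings.
For each such perfect matching H, let X_H = 1 if all 10 edges of H are present in G. Then P[X_H = 1] = p^{10} = (7/10)^{10} = 282475249/10000000000.
Summing the indicators: E[X] = Σ_H E[X_H] = 654729075 · p^{10} = 654729075 · 282475249/10000000000 = 7397790339526587/400000000.
Numerically: E[X] ≈ 1.84945e+07.

E[X] = 654729075 · (7/10)^{10} = 7397790339526587/400000000 ≈ 1.84945e+07.


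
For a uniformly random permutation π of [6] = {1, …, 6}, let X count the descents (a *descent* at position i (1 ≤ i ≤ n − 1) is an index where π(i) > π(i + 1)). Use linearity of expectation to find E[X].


Write X = Σ X_I over i = 1, …, 5, with X_I the indicator of one descent.
There are 5 indicators.
For each fixed i, the pair (π(i), π(i+1)) is a uniformly random ordered pair of distinct values from {1, …, 6}; by symmetry P[π(i) > π(i+1)] = 1/2.
By linearity: E[X] = 5 · (1/2) = (6 − 1) · (1/2) = 5/2 ≈ 2.50000.

E[X] = 5/2 = 2.50000.


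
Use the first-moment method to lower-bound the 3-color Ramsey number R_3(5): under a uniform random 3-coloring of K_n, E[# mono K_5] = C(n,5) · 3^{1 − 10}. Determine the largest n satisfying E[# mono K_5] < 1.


We need C(n, 5) · 3^{1 − 10} < 1, i.e. C(n, 5) < 3^{10 − 1} = 19683.
Check values of n near the boundary:
  n = 19: C(19, 5) = 11628; 11628 < 19683? YES
  n = 20: C(20, 5) = 15504; 15504 < 19683? YES
  n = 21: C(21, 5) = 20349; 20349 < 19683? NO
  n = 22: C(22, 5) = 26334; 26334 < 19683? NO
  n = 23: C(23, 5) = 33649; 33649 < 19683? NO
The largest n with C(n, 5) < 19683 is n = 20 (where E[X] = 5168/6561 ≈ 0.78768). Hence R_3(5) > 20, i.e. R_3(5) ≥ 21.

Largest n = 20; hence R_3(5) > 20.


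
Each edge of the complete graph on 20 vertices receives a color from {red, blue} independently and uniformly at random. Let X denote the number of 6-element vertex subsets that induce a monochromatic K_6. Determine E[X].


Let X = Σ_S X_S over the C(20, 6) = 38760 subsets S of size 6, where X_S = 1 if the K_6 on S is monochromatic.
For a fixed S, the K_6 on S has C(6, 2) = 15 edges. P[all 15 edges red] = (1/2)^15, and likewise for blue, so P[monochromatic] = 2·(1/2)^15 = 2^{1 − 15} = 1/16384.
Summing: E[X] = C(20, 6) · 2^{1 − 15} = 38760 · 1/16384 = 4845/2048.
Numerically: E[X] ≈ 2.36572.

E[X] = C(20,6)·2^(1−C(6,2)) = 4845/2048 ≈ 2.36572.


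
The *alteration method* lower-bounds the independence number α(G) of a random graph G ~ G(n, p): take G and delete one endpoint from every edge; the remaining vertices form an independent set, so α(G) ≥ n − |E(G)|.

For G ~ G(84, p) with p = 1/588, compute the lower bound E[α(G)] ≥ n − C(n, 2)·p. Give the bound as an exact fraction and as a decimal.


E[|E(G)|] = C(84, 2)·p = 3486 · (1/588) = 83/14.
E[α(G)] ≥ n − E[|E(G)|] = 84 − 83/14 = 1093/14.
Numerically: ≈ 78.0714.
(This is only a lower bound; the true E[α(G)] may be larger.)

E[α(G)] ≥ 1093/14 ≈ 78.0714.


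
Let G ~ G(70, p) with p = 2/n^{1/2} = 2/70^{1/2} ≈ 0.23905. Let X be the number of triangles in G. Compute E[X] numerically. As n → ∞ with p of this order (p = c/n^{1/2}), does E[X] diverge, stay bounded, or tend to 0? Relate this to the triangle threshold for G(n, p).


Number of potential triangles: C(70, 3) = 54740.
Each occurs with probability p³ ≈ (0.23905)³ ≈ 1.3659756e-02.
By linearity: E[X] = C(70, 3)·p³ ≈ 54740 · 1.3659756e-02 ≈ 747.73502.
Since α = 1/2 < 1, p = c/n^{1/2} ≫ 1/n is above the triangle threshold p ~ 1/n. Asymptotically E[X] ~ (c³/6)·n^{3(1−α)} = (2³/6)·n^{1.5} → ∞; triangles are abundant w.h.p.

E[X] ≈ 747.73502; in regime p = Θ(1/n^{1/2}) E[X] diverges (above the triangle threshold p ~ 1/n).


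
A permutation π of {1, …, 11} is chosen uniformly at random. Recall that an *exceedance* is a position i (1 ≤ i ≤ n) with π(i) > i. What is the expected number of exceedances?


Write X = Σ_{i=1}^{11} X_i, where X_i = 1_{π(i) > i}.
For each fixed i, π(i) is uniform over {1, …, 11} (marginal of a uniform permutation), so P[π(i) > i] = (n − i)/n. Summing: Σ_{i=1}^{11} (n − i)/n = (0 + 1 + … + 10)/11 = 11(11 − 1)/(2·11) = (11 − 1)/2.
Hence E[X] = Σ_{i=1}^{11} (11 − i)/11 = 5 ≈ 5.0000.

E[X] = 5 = 5.0000.


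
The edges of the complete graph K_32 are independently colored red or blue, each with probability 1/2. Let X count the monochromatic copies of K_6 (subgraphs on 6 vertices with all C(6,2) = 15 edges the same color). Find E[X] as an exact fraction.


Let X = Σ_S X_S over the C(32, 6) = 906192 subsets S of size 6, where X_S = 1 if the K_6 on S is monochromatic.
For a fixed S, the K_6 on S has C(6, 2) = 15 edges. P[all 15 edges red] = (1/2)^15, and likewise for blue, so P[monochromatic] = 2·(1/2)^15 = 2^{1 − 15} = 1/16384.
By linearity of expectation: E[X] = C(32, 6) · 2^{1 − 15} = 906192 · 1/16384 = 56637/1024.
Numerically: E[X] ≈ 55.30957.

E[X] = C(32,6)·2^(1−C(6,2)) = 56637/1024 ≈ 55.30957.


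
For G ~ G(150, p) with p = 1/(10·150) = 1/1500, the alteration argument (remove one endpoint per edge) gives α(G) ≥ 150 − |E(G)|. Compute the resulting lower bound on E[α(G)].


E[|E(G)|] = C(150, 2)·p = 11175 · (1/1500) = 149/20.
E[α(G)] ≥ n − E[|E(G)|] = 150 − 149/20 = 2851/20.
Numerically: ≈ 142.5500.
(This is only a lower bound; the true E[α(G)] may be larger.)

E[α(G)] ≥ 2851/20 ≈ 142.5500.


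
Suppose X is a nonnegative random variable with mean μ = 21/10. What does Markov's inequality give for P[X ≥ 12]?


μ = E[X] = 21/10, a = 12.
Markov: P[X ≥ 12] ≤ μ/a = (21/10)/12 = 7/40.
Numerically: ≈ 0.17500.
(Since a = 12 > μ = 2.10000, the bound 7/40 is < 1 and informative.)

P[X ≥ 12] ≤ 7/40 ≈ 0.17500.


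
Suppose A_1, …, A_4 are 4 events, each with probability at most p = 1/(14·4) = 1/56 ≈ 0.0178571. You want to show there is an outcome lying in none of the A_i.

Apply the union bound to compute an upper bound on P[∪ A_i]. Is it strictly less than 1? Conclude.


Union bound: P[∪_{i=1}^{4} A_i] ≤ Σ_i P[A_i] ≤ 4·p = 4·(1/56) = 1/14.
Numerically: 1/14 ≈ 0.0714286.
Is 1/14 < 1? YES.
Since P[∪ A_i] ≤ 1/14 < 1, the complement has P[∩ A_i^c] ≥ 1 − 1/14 = 13/14 > 0, so some outcome avoids every A_i.

4·p = 1/14 ≈ 0.0714286; existence CERTIFIED by the union bound.


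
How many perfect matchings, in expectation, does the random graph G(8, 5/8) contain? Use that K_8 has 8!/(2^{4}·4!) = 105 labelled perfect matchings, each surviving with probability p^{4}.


K_8 has 8!/(2^{4}·4!) = 105 labelled perfect matchings.
For each such perfect matching H, let X_H = 1 if all 4 edges of H are present in G. Then P[X_H = 1] = p^{4} = (5/8)^{4} = 625/4096.
By linearity of expectation: E[X] = Σ_H E[X_H] = 105 · p^{4} = 105 · 625/4096 = 65625/4096.
Numerically: E[X] ≈ 16.02.

E[X] = 105 · (5/8)^{4} = 65625/4096 ≈ 16.02.


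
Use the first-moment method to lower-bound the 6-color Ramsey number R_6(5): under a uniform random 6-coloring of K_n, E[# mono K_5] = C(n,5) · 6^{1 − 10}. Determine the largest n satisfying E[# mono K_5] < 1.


We need C(n, 5) · 6^{1 − 10} < 1, i.e. C(n, 5) < 6^{10 − 1} = 10077696.
Check values of n near the boundary:
  n = 61: C(61, 5) = 5949147; 5949147 < 10077696? YES
  n = 62: C(62, 5) = 6471002; 6471002 < 10077696? YES
  n = 63: C(63, 5) = 7028847; 7028847 < 10077696? YES
  n = 64: C(64, 5) = 7624512; 7624512 < 10077696? YES
  n = 65: C(65, 5) = 8259888; 8259888 < 10077696? YES
  n = 66: C(66, 5) = 8936928; 8936928 < 10077696? YES
  n = 67: C(67, 5) = 9657648; 9657648 < 10077696? YES
  n = 68: C(68, 5) = 10424128; 10424128 < 10077696? NO
  n = 69: C(69, 5) = 11238513; 11238513 < 10077696? NO
  n = 70: C(70, 5) = 12103014; 12103014 < 10077696? NO
The largest n with C(n, 5) < 10077696 is n = 67 (where E[X] = 67067/69984 ≈ 0.9583). Hence R_6(5) > 67, i.e. R_6(5) ≥ 68.

Largest n = 67; hence R_6(5) > 67.


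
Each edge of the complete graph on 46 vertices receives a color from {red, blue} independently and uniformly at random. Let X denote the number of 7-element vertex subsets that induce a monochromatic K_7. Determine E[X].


Let X = Σ_S X_S over the C(46, 7) = 53524680 subsets S of size 7, where X_S = 1 if the K_7 on S is monochromatic.
For a fixed S, the K_7 on S has C(7, 2) = 21 edges. P[all 21 edges red] = (1/2)^21, and likewise for blue, so P[monochromatic] = 2·(1/2)^21 = 2^{1 − 21} = 1/1048576.
Summing: E[X] = C(46, 7) · 2^{1 − 21} = 53524680 · 1/1048576 = 6690585/131072.
Numerically: E[X] ≈ 51.0451.

E[X] = C(46,7)·2^(1−C(7,2)) = 6690585/131072 ≈ 51.0451.


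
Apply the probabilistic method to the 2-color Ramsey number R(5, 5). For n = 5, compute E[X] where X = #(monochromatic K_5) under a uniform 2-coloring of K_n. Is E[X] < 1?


E[X] = C(5, 5) · 2^{1 − 10} = 1 · 2^{−9} = 1/512.
As a reduced fraction: E[X] = 1/512 ≈ 0.002.
Is E[X] < 1? YES.
Since E[X] < 1, there exists a 2-coloring of K_{5} with no monochromatic K_5; hence R(5, 5) > 5.

E[X] = 1/512 ≈ 0.002; E[X] < 1, so R(5, 5) > 5.


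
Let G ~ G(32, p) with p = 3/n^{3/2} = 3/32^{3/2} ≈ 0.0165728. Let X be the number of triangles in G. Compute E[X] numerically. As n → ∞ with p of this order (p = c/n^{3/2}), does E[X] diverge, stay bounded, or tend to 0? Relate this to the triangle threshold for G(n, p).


Number of potential triangles: C(32, 3) = 4960.
Each occurs with probability p³ ≈ (0.0165728)³ ≈ 4.55185964e-06.
By linearity: E[X] = C(32, 3)·p³ ≈ 4960 · 4.55185964e-06 ≈ 0.022577.
Since α = 3/2 > 1, p = c/n^{3/2} = o(1/n) is below the triangle threshold p ~ 1/n. Asymptotically E[X] ~ (c³/6)·n^{3(1−α)} = (3³/6)·n^{-1.5} → 0, so by Markov's inequality G has no triangles w.h.p.

E[X] ≈ 0.022577; in regime p = Θ(1/n^{3/2}) E[X] tends to 0 (below the triangle threshold p ~ 1/n).


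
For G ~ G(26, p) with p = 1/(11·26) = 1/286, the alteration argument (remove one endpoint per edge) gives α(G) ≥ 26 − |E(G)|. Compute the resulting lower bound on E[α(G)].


E[|E(G)|] = C(26, 2)·p = 325 · (1/286) = 25/22.
E[α(G)] ≥ n − E[|E(G)|] = 26 − 25/22 = 547/22.
Numerically: ≈ 24.863636.
(This is only a lower bound; the true E[α(G)] may be larger.)

E[α(G)] ≥ 547/22 ≈ 24.863636.


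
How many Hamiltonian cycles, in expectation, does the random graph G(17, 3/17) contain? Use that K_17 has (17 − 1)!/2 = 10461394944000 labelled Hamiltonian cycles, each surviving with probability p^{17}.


K_17 has (17 − 1)!/2 = 10461394944000 labelled Hamiltonian cycles.
For each such Hamiltonian cycle H, let X_H = 1 if all 17 edges of H are present in G. Then P[X_H = 1] = p^{17} = (3/17)^{17} = 129140163/827240261886336764177.
By linearity of expectation: E[X] = Σ_H E[X_H] = 10461394944000 · p^{17} = 10461394944000 · 129140163/827240261886336764177 = 1350986248275535872000/827240261886336764177.
Numerically: E[X] ≈ 1.6331.

E[X] = 10461394944000 · (3/17)^{17} = 1350986248275535872000/827240261886336764177 ≈ 1.6331.


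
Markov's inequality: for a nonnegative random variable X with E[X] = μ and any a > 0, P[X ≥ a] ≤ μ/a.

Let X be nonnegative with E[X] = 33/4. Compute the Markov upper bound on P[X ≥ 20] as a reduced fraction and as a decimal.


μ = E[X] = 33/4, a = 20.
Markov: P[X ≥ 20] ≤ μ/a = (33/4)/20 = 33/80.
Numerically: ≈ 0.4125.
(Since a = 20 > μ = 8.2500, the bound 33/80 is < 1 and informative.)

P[X ≥ 20] ≤ 33/80 ≈ 0.4125.


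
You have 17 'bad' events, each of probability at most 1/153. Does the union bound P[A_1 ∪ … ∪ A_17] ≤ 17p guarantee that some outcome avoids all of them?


Union bound: P[∪_{i=1}^{17} A_i] ≤ Σ_i P[A_i] ≤ 17·p = 17·(1/153) = 1/9.
Numerically: 1/9 ≈ 0.111111.
Is 1/9 < 1? YES.
Since P[∪ A_i] ≤ 1/9 < 1, the complement has P[∩ A_i^c] ≥ 1 − 1/9 = 8/9 > 0, so some outcome avoids every A_i.

17·p = 1/9 ≈ 0.111111; existence CERTIFIED by the union bound.


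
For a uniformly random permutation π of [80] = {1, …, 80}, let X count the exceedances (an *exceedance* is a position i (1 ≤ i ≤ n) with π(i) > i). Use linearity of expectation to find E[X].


Write X = Σ_{i=1}^{80} X_i, where X_i = 1_{π(i) > i}.
For each fixed i, π(i) is uniform over {1, …, 80} (marginal of a uniform permutation), so P[π(i) > i] = (n − i)/n. Summing: Σ_{i=1}^{80} (n − i)/n = (0 + 1 + … + 79)/80 = 80(80 − 1)/(2·80) = (80 − 1)/2.
Hence E[X] = Σ_{i=1}^{80} (80 − i)/80 = 79/2 ≈ 39.50000.

E[X] = 79/2 = 39.50000.


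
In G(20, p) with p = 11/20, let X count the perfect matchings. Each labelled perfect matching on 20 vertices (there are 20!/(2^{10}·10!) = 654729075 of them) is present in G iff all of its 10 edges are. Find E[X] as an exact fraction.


K_20 has 20!/(2^{10}·10!) = 654729075 labelled perfect matchings.
For each such perfect matching H, let X_H = 1 if all 10 edges of H are present in G. Then P[X_H = 1] = p^{10} = (11/20)^{10} = 25937424601/10240000000000.
By linearity of expectation: E[X] = Σ_H E[X_H] = 654729075 · p^{10} = 654729075 · 25937424601/10240000000000 = 679279440675798963/409600000000.
Numerically: E[X] ≈ 1.6584e+06.

E[X] = 654729075 · (11/20)^{10} = 679279440675798963/409600000000 ≈ 1.6584e+06.


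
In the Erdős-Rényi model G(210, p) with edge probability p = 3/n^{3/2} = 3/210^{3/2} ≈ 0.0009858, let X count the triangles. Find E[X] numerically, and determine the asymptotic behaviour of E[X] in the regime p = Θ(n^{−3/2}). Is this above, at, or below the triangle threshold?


Number of potential triangles: C(210, 3) = 1521520.
Each occurs with probability p³ ≈ (0.0009858)³ ≈ 9.580252e-10.
By linearity: E[X] = C(210, 3)·p³ ≈ 1521520 · 9.580252e-10 ≈ 0.0015.
Since α = 3/2 > 1, p = c/n^{3/2} = o(1/n) is below the triangle threshold p ~ 1/n. Asymptotically E[X] ~ (c³/6)·n^{3(1−α)} = (3³/6)·n^{-1.5} → 0, so by Markov's inequality G has no triangles w.h.p.

E[X] ≈ 0.0015; in regime p = Θ(1/n^{3/2}) E[X] tends to 0 (below the triangle threshold p ~ 1/n).


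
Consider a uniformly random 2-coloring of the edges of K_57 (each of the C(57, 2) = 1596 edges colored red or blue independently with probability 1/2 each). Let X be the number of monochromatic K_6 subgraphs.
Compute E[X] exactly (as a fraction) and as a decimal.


Let X = Σ_S X_S over the C(57, 6) = 36288252 subsets S of size 6, where X_S = 1 if the K_6 on S is monochromatic.
For a fixed S, the K_6 on S has C(6, 2) = 15 edges. P[all 15 edges red] = (1/2)^15, and likewise for blue, so P[monochromatic] = 2·(1/2)^15 = 2^{1 − 15} = 1/16384.
By linearity of expectation: E[X] = C(57, 6) · 2^{1 − 15} = 36288252 · 1/16384 = 9072063/4096.
Numerically: E[X] ≈ 2214.859131.

E[X] = C(57,6)·2^(1−C(6,2)) = 9072063/4096 ≈ 2214.859131.


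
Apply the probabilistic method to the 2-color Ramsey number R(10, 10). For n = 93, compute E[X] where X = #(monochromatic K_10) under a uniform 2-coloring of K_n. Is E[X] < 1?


E[X] = C(93, 10) · 2^{1 − 45} = 8079421007658 · 2^{−44} = 8079421007658/17592186044416.
As a reduced fraction: E[X] = 4039710503829/8796093022208 ≈ 0.459.
Is E[X] < 1? YES.
Since E[X] < 1, there exists a 2-coloring of K_{93} with no monochromatic K_10; hence R(10, 10) > 93.

E[X] = 4039710503829/8796093022208 ≈ 0.459; E[X] < 1, so R(10, 10) > 93.


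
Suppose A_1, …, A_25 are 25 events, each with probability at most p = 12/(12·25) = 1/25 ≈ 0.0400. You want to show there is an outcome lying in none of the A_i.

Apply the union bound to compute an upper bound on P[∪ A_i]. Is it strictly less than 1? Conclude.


Union bound: P[∪_{i=1}^{25} A_i] ≤ Σ_i P[A_i] ≤ 25·p = 25·(1/25) = 1.
Numerically: 1 ≈ 1.0000.
Is 1 < 1? NO.
Since the bound 1 is ≥ 1, the union bound is uninformative here; it does NOT by itself certify existence.

25·p = 1 ≈ 1.0000; existence NOT certified by the union bound.


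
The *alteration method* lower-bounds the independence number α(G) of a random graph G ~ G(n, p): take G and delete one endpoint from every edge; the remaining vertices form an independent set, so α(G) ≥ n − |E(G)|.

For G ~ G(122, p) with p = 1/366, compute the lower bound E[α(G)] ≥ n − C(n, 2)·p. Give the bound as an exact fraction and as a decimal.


E[|E(G)|] = C(122, 2)·p = 7381 · (1/366) = 121/6.
E[α(G)] ≥ n − E[|E(G)|] = 122 − 121/6 = 611/6.
Numerically: ≈ 101.833333.
(This is only a lower bound; the true E[α(G)] may be larger.)

E[α(G)] ≥ 611/6 ≈ 101.833333.


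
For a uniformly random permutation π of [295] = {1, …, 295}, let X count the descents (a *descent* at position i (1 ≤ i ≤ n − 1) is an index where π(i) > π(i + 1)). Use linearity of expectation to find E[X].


Write X = Σ X_I over i = 1, …, 294, with X_I the indicator of one descent.
There are 294 indicators.
For each fixed i, the pair (π(i), π(i+1)) is a uniformly random ordered pair of distinct values from {1, …, 295}; by symmetry P[π(i) > π(i+1)] = 1/2.
By linearity: E[X] = 294 · (1/2) = (295 − 1) · (1/2) = 147 ≈ 147.0000.

E[X] = 147 = 147.0000.


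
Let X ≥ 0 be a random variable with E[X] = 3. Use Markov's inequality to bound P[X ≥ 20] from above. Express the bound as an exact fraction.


μ = E[X] = 3, a = 20.
Markov: P[X ≥ 20] ≤ μ/a = (3)/20 = 3/20.
Numerically: ≈ 0.150.
(Since a = 20 > μ = 3.000, the bound 3/20 is < 1 and informative.)

P[X ≥ 20] ≤ 3/20 ≈ 0.150.


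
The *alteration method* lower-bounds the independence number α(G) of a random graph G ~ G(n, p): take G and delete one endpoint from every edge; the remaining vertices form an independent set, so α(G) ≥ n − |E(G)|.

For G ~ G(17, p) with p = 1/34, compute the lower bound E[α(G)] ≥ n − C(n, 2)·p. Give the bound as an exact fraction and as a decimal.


E[|E(G)|] = C(17, 2)·p = 136 · (1/34) = 4.
E[α(G)] ≥ n − E[|E(G)|] = 17 − 4 = 13.
Numerically: ≈ 13.000.
(This is only a lower bound; the true E[α(G)] may be larger.)

E[α(G)] ≥ 13 ≈ 13.000.


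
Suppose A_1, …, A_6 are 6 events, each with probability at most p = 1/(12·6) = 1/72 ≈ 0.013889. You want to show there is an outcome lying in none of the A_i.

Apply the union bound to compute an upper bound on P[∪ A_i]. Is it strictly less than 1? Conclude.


Union bound: P[∪_{i=1}^{6} A_i] ≤ Σ_i P[A_i] ≤ 6·p = 6·(1/72) = 1/12.
Numerically: 1/12 ≈ 0.083333.
Is 1/12 < 1? YES.
Since P[∪ A_i] ≤ 1/12 < 1, the complement has P[∩ A_i^c] ≥ 1 − 1/12 = 11/12 > 0, so some outcome avoids every A_i.

6·p = 1/12 ≈ 0.083333; existence CERTIFIED by the union bound.


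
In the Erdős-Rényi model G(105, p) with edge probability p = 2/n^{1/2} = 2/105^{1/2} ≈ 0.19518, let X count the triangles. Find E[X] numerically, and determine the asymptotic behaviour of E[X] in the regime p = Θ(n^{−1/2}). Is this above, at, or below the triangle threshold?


Number of potential triangles: C(105, 3) = 187460.
Each occurs with probability p³ ≈ (0.19518)³ ≈ 7.4354291e-03.
By linearity: E[X] = C(105, 3)·p³ ≈ 187460 · 7.4354291e-03 ≈ 1393.84554.
Since α = 1/2 < 1, p = c/n^{1/2} ≫ 1/n is above the triangle threshold p ~ 1/n. Asymptotically E[X] ~ (c³/6)·n^{3(1−α)} = (2³/6)·n^{1.5} → ∞; triangles are abundant w.h.p.

E[X] ≈ 1393.84554; in regime p = Θ(1/n^{1/2}) E[X] diverges (above the triangle threshold p ~ 1/n).


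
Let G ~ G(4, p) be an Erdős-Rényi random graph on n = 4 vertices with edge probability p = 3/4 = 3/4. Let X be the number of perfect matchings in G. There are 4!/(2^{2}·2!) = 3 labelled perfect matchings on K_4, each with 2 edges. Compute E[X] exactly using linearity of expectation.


K_4 has 4!/(2^{2}·2!) = 3 labelled perfect matchings.
For each such perfect matching H, let X_H = 1 if all 2 edges of H are present in G. Then P[X_H = 1] = p^{2} = (3/4)^{2} = 9/16.
By linearity: E[X] = Σ_H E[X_H] = 3 · p^{2} = 3 · 9/16 = 27/16.
Numerically: E[X] ≈ 1.6875.

E[X] = 3 · (3/4)^{2} = 27/16 ≈ 1.6875.


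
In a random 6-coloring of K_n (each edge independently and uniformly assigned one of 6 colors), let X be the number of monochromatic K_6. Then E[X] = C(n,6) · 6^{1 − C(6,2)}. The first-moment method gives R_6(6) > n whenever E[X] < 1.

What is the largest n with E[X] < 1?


We need C(n, 6) · 6^{1 − 15} < 1, i.e. C(n, 6) < 6^{15 − 1} = 78364164096.
Check values of n near the boundary:
  n = 195: C(195, 6) = 70656049360; 70656049360 < 78364164096? YES
  n = 196: C(196, 6) = 72887293024; 72887293024 < 78364164096? YES
  n = 197: C(197, 6) = 75176946208; 75176946208 < 78364164096? YES
  n = 198: C(198, 6) = 77526225777; 77526225777 < 78364164096? YES
  n = 199: C(199, 6) = 79936367511; 79936367511 < 78364164096? NO
  n = 200: C(200, 6) = 82408626300; 82408626300 < 78364164096? NO
The largest n with C(n, 6) < 78364164096 is n = 198 (where E[X] = 25842075259/26121388032 ≈ 0.9893). Hence R_6(6) > 198, i.e. R_6(6) ≥ 199.

Largest n = 198; hence R_6(6) > 198.


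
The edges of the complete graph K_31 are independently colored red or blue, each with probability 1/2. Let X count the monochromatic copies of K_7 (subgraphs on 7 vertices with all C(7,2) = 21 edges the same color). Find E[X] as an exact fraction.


Let X = Σ_S X_S over the C(31, 7) = 2629575 subsets S of size 7, where X_S = 1 if the K_7 on S is monochromatic.
For a fixed S, the K_7 on S has C(7, 2) = 21 edges. P[all 21 edges red] = (1/2)^21, and likewise for blue, so P[monochromatic] = 2·(1/2)^21 = 2^{1 − 21} = 1/1048576.
By linearity: E[X] = C(31, 7) · 2^{1 − 21} = 2629575 · 1/1048576 = 2629575/1048576.
Numerically: E[X] ≈ 2.50776.

E[X] = C(31,7)·2^(1−C(7,2)) = 2629575/1048576 ≈ 2.50776.


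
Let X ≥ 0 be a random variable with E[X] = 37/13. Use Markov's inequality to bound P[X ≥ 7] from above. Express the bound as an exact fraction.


μ = E[X] = 37/13, a = 7.
Markov: P[X ≥ 7] ≤ μ/a = (37/13)/7 = 37/91.
Numerically: ≈ 0.406593.
(Since a = 7 > μ = 2.846154, the bound 37/91 is < 1 and informative.)

P[X ≥ 7] ≤ 37/91 ≈ 0.406593.


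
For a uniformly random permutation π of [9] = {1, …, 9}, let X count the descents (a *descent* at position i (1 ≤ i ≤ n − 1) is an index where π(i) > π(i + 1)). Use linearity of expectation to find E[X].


Write X = Σ X_I over i = 1, …, 8, with X_I the indicator of one descent.
There are 8 indicators.
For each fixed i, the pair (π(i), π(i+1)) is a uniformly random ordered pair of distinct values from {1, …, 9}; by symmetry P[π(i) > π(i+1)] = 1/2.
By linearity: E[X] = 8 · (1/2) = (9 − 1) · (1/2) = 4 ≈ 4.000.

E[X] = 4 = 4.000.


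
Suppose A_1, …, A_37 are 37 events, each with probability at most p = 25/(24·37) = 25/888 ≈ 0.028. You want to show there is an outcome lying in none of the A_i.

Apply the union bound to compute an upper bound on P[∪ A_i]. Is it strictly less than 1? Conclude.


Union bound: P[∪_{i=1}^{37} A_i] ≤ Σ_i P[A_i] ≤ 37·p = 37·(25/888) = 25/24.
Numerically: 25/24 ≈ 1.042.
Is 25/24 < 1? NO.
Since the bound 25/24 is ≥ 1, the union bound is uninformative here; it does NOT by itself certify existence.

37·p = 25/24 ≈ 1.042; existence NOT certified by the union bound.


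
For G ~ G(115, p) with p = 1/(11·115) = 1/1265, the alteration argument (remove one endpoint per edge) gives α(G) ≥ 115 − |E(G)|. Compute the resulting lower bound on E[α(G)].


E[|E(G)|] = C(115, 2)·p = 6555 · (1/1265) = 57/11.
E[α(G)] ≥ n − E[|E(G)|] = 115 − 57/11 = 1208/11.
Numerically: ≈ 109.818.
(This is only a lower bound; the true E[α(G)] may be larger.)

E[α(G)] ≥ 1208/11 ≈ 109.818.


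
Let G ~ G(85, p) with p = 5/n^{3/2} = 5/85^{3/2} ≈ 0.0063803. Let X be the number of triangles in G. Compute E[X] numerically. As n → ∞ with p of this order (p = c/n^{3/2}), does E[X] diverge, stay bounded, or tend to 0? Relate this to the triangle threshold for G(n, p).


Number of potential triangles: C(85, 3) = 98770.
Each occurs with probability p³ ≈ (0.0063803)³ ≈ 2.5973163e-07.
By linearity: E[X] = C(85, 3)·p³ ≈ 98770 · 2.5973163e-07 ≈ 0.02565.
Since α = 3/2 > 1, p = c/n^{3/2} = o(1/n) is below the triangle threshold p ~ 1/n. Asymptotically E[X] ~ (c³/6)·n^{3(1−α)} = (5³/6)·n^{-1.5} → 0, so by Markov's inequality G has no triangles w.h.p.

E[X] ≈ 0.02565; in regime p = Θ(1/n^{3/2}) E[X] tends to 0 (below the triangle threshold p ~ 1/n).


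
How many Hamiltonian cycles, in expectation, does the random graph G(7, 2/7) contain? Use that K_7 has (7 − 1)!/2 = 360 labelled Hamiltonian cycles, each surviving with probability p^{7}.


K_7 has (7 − 1)!/2 = 360 labelled Hamiltonian cycles.
For each such Hamiltonian cycle H, let X_H = 1 if all 7 edges of H are present in G. Then P[X_H = 1] = p^{7} = (2/7)^{7} = 128/823543.
By linearity of expectation: E[X] = Σ_H E[X_H] = 360 · p^{7} = 360 · 128/823543 = 46080/823543.
Numerically: E[X] ≈ 0.0559534.

E[X] = 360 · (2/7)^{7} = 46080/823543 ≈ 0.0559534.


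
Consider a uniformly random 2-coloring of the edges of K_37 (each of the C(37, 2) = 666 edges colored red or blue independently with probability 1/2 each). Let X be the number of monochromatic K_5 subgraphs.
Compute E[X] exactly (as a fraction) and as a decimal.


Let X = Σ_S X_S over the C(37, 5) = 435897 subsets S of size 5, where X_S = 1 if the K_5 on S is monochromatic.
For a fixed S, the K_5 on S has C(5, 2) = 10 edges. P[all 10 edges red] = (1/2)^10, and likewise for blue, so P[monochromatic] = 2·(1/2)^10 = 2^{1 − 10} = 1/512.
By linearity of expectation: E[X] = C(37, 5) · 2^{1 − 10} = 435897 · 1/512 = 435897/512.
Numerically: E[X] ≈ 851.36133.

E[X] = C(37,5)·2^(1−C(5,2)) = 435897/512 ≈ 851.36133.


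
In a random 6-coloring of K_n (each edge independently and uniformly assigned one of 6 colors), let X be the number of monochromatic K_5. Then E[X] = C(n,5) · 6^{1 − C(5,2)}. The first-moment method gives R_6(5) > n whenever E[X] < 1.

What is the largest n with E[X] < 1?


We need C(n, 5) · 6^{1 − 10} < 1, i.e. C(n, 5) < 6^{10 − 1} = 10077696.
Check values of n near the boundary:
  n = 64: C(64, 5) = 7624512; 7624512 < 10077696? YES
  n = 65: C(65, 5) = 8259888; 8259888 < 10077696? YES
  n = 66: C(66, 5) = 8936928; 8936928 < 10077696? YES
  n = 67: C(67, 5) = 9657648; 9657648 < 10077696? YES
  n = 68: C(68, 5) = 10424128; 10424128 < 10077696? NO
The largest n with C(n, 5) < 10077696 is n = 67 (where E[X] = 67067/69984 ≈ 0.958). Hence R_6(5) > 67, i.e. R_6(5) ≥ 68.

Largest n = 67; hence R_6(5) > 67.


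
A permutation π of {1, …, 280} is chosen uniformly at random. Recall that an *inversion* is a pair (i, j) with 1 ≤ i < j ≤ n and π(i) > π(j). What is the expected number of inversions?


Write X = Σ X_I over the C(280, 2) = 39060 pairs i < j, with X_I the indicator of one inversion.
There are 39060 indicators.
For each fixed pair i < j, the values π(i) and π(j) are two distinct elements of {1, …, 280} in uniformly random order; by symmetry P[π(i) > π(j)] = 1/2.
By linearity: E[X] = 39060 · (1/2) = C(280, 2) · (1/2) = 39060/2 = 19530 ≈ 19530.000000.

E[X] = 19530 = 19530.000000.


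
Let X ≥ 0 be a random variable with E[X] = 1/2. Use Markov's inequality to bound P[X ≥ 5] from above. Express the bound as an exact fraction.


μ = E[X] = 1/2, a = 5.
Markov: P[X ≥ 5] ≤ μ/a = (1/2)/5 = 1/10.
Numerically: ≈ 0.1000.
(Since a = 5 > μ = 0.5000, the bound 1/10 is < 1 and informative.)

P[X ≥ 5] ≤ 1/10 ≈ 0.1000.


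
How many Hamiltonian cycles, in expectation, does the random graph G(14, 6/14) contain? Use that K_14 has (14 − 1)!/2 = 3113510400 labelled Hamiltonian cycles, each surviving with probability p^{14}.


K_14 has (14 − 1)!/2 = 3113510400 labelled Hamiltonian cycles.
For each such Hamiltonian cycle H, let X_H = 1 if all 14 edges of H are present in G. Then P[X_H = 1] = p^{14} = (3/7)^{14} = 4782969/678223072849.
By linearity: E[X] = Σ_H E[X_H] = 3113510400 · p^{14} = 3113510400 · 4782969/678223072849 = 2127403389196800/96889010407.
Numerically: E[X] ≈ 21957.1.

E[X] = 3113510400 · (3/7)^{14} = 2127403389196800/96889010407 ≈ 21957.1.


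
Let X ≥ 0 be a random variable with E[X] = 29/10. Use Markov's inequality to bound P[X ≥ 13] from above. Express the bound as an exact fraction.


μ = E[X] = 29/10, a = 13.
Markov: P[X ≥ 13] ≤ μ/a = (29/10)/13 = 29/130.
Numerically: ≈ 0.223.
(Since a = 13 > μ = 2.900, the bound 29/130 is < 1 and informative.)

P[X ≥ 13] ≤ 29/130 ≈ 0.223.


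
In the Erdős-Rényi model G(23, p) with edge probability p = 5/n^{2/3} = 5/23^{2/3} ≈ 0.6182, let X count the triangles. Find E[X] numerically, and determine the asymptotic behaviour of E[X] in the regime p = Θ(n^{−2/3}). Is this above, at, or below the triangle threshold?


Number of potential triangles: C(23, 3) = 1771.
Each occurs with probability p³ ≈ (0.6182)³ ≈ 2.362949e-01.
By linearity: E[X] = C(23, 3)·p³ ≈ 1771 · 2.362949e-01 ≈ 418.4783.
Since α = 2/3 < 1, p = c/n^{2/3} ≫ 1/n is above the triangle threshold p ~ 1/n. Asymptotically E[X] ~ (c³/6)·n^{3(1−α)} = (5³/6)·n^{1} → ∞; triangles are abundant w.h.p.

E[X] ≈ 418.4783; in regime p = Θ(1/n^{2/3}) E[X] diverges (above the triangle threshold p ~ 1/n).


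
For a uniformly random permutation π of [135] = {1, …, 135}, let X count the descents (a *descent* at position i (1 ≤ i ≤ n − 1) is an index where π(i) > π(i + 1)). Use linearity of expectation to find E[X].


Write X = Σ X_I over i = 1, …, 134, with X_I the indicator of one descent.
There are 134 indicators.
For each fixed i, the pair (π(i), π(i+1)) is a uniformly random ordered pair of distinct values from {1, …, 135}; by symmetry P[π(i) > π(i+1)] = 1/2.
By linearity: E[X] = 134 · (1/2) = (135 − 1) · (1/2) = 67 ≈ 67.0000.

E[X] = 67 = 67.0000.
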